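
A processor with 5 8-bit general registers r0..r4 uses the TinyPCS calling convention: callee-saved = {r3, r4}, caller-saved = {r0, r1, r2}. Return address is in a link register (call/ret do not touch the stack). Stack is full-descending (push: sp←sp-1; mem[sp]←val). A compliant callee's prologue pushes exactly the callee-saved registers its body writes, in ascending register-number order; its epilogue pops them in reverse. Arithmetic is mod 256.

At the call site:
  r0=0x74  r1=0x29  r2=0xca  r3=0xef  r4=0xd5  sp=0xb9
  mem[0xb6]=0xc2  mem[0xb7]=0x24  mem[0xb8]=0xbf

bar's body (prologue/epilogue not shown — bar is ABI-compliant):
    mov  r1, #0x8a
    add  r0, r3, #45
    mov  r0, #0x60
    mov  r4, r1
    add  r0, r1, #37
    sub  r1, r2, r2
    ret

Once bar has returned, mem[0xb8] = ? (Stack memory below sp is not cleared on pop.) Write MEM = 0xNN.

prologue: push r4 → mem[0xb8]=0xd5, sp=0xb8
body[0] mov  r1, #0x8a → r1=0x8a
body[1] add  r0, r3, #45 → r0=0x1c
body[2] mov  r0, #0x60 → r0=0x60
body[3] mov  r4, r1 → r4=0x8a
body[4] add  r0, r1, #37 → r0=0xaf
body[5] sub  r1, r2, r2 → r1=0x00
epilogue: pop r4=0xd5, sp=0xb9
prologue pushed ['r4'] at ['0xb8']

MEM = 0xd5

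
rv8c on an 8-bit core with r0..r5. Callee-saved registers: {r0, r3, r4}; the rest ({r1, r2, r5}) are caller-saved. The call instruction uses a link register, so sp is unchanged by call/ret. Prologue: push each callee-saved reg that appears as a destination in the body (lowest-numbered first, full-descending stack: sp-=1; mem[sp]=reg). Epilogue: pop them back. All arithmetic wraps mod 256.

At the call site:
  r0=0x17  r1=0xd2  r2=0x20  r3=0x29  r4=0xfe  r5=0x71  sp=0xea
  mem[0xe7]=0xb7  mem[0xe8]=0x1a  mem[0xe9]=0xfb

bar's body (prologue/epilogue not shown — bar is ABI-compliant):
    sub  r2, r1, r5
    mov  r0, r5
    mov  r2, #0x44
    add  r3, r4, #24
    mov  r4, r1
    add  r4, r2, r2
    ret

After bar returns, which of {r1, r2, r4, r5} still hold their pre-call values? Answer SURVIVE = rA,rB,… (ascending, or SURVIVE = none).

SURVIVE = r1,r4,r5

prologue: push r0 → mem[0xe9]=0x17, sp=0xe9
prologue: push r3 → mem[0xe8]=0x29, sp=0xe8
prologue: push r4 → mem[0xe7]=0xfe, sp=0xe7
body[0] sub  r2, r1, r5 → r2=0x61
body[1] mov  r0, r5 → r0=0x71
body[2] mov  r2, #0x44 → r2=0x44
body[3] add  r3, r4, #24 → r3=0x16
body[4] mov  r4, r1 → r4=0xd2
body[5] add  r4, r2, r2 → r4=0x88
epilogue: pop r4=0xfe, sp=0xe8
epilogue: pop r3=0x29, sp=0xe9
epilogue: pop r0=0x17, sp=0xea
r1: caller-saved, written=False
r2: caller-saved, written=True
r4: callee-saved, written=True
r5: caller-saved, written=False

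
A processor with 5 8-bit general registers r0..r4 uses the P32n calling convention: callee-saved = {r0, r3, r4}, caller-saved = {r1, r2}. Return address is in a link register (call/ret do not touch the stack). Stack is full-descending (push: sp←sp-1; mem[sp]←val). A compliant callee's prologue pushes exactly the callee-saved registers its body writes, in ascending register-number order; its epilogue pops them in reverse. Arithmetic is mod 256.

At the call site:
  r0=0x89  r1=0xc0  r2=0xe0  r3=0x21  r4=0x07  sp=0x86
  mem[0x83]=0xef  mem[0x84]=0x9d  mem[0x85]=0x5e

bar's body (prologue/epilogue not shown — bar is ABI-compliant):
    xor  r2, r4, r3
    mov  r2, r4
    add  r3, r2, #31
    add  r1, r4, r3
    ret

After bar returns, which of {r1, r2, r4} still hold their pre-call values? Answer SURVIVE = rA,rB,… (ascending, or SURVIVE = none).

SURVIVE = r4

prologue: push r3 → mem[0x85]=0x21, sp=0x85
body[0] xor  r2, r4, r3 → r2=0x26
body[1] mov  r2, r4 → r2=0x07
body[2] add  r3, r2, #31 → r3=0x26
body[3] add  r1, r4, r3 → r1=0x2d
epilogue: pop r3=0x21, sp=0x86
r1: caller-saved, written=True
r2: caller-saved, written=True
r4: callee-saved, written=False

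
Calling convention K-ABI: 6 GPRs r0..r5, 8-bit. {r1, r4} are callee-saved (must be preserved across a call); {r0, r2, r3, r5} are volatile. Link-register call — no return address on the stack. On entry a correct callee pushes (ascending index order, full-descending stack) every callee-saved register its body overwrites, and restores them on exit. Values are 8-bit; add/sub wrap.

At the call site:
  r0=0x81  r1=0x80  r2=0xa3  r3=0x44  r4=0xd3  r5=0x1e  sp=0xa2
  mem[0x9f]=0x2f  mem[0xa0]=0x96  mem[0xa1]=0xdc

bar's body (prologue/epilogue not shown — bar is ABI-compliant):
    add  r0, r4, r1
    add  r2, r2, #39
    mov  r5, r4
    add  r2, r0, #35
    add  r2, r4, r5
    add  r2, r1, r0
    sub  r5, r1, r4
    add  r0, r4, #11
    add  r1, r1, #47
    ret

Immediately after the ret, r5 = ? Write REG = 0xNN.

prologue: push r1 → mem[0xa1]=0x80, sp=0xa1
body[0] add  r0, r4, r1 → r0=0x53
body[1] add  r2, r2, #39 → r2=0xca
body[2] mov  r5, r4 → r5=0xd3
body[3] add  r2, r0, #35 → r2=0x76
body[4] add  r2, r4, r5 → r2=0xa6
body[5] add  r2, r1, r0 → r2=0xd3
body[6] sub  r5, r1, r4 → r5=0xad
body[7] add  r0, r4, #11 → r0=0xde
body[8] add  r1, r1, #47 → r1=0xaf
epilogue: pop r1=0x80, sp=0xa2
r5 is caller-saved → body value

REG = 0xad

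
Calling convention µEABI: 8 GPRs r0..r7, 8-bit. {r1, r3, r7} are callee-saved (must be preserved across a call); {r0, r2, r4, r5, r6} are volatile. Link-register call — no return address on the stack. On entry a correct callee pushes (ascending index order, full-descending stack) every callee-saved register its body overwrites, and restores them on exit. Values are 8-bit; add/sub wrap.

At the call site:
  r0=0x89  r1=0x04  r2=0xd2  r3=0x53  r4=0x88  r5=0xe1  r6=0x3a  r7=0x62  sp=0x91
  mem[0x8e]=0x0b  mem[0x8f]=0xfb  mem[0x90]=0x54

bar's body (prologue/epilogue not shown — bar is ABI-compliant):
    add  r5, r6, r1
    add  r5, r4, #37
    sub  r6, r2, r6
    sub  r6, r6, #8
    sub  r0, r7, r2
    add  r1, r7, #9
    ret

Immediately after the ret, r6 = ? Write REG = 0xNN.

prologue: push r1 → mem[0x90]=0x04, sp=0x90
body[0] add  r5, r6, r1 → r5=0x3e
body[1] add  r5, r4, #37 → r5=0xad
body[2] sub  r6, r2, r6 → r6=0x98
body[3] sub  r6, r6, #8 → r6=0x90
body[4] sub  r0, r7, r2 → r0=0x90
body[5] add  r1, r7, #9 → r1=0x6b
epilogue: pop r1=0x04, sp=0x91
r6 is caller-saved → body value

REG = 0x90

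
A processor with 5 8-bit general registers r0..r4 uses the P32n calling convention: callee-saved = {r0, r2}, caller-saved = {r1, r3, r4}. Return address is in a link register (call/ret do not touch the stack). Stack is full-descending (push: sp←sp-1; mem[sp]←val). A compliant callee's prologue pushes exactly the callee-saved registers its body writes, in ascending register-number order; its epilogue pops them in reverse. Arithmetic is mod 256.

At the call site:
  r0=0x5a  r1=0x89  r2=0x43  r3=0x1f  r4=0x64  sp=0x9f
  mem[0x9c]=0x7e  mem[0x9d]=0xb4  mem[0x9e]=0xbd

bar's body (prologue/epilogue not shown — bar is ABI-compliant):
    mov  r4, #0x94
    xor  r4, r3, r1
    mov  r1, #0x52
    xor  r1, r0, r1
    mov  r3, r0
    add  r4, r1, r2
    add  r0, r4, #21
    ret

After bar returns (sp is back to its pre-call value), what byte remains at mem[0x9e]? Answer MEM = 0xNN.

prologue: push r0 -> mem[0x9e]=0x5a, sp=0x9e
body[0] mov  r4, #0x94 -> r4=0x94
body[1] xor  r4, r3, r1 -> r4=0x96
body[2] mov  r1, #0x52 -> r1=0x52
body[3] xor  r1, r0, r1 -> r1=0x08
body[4] mov  r3, r0 -> r3=0x5a
body[5] add  r4, r1, r2 -> r4=0x4b
body[6] add  r0, r4, #21 -> r0=0x60
epilogue: pop r0=0x5a, sp=0x9f
prologue pushed ['r0'] at ['0x9e']

MEM = 0x5a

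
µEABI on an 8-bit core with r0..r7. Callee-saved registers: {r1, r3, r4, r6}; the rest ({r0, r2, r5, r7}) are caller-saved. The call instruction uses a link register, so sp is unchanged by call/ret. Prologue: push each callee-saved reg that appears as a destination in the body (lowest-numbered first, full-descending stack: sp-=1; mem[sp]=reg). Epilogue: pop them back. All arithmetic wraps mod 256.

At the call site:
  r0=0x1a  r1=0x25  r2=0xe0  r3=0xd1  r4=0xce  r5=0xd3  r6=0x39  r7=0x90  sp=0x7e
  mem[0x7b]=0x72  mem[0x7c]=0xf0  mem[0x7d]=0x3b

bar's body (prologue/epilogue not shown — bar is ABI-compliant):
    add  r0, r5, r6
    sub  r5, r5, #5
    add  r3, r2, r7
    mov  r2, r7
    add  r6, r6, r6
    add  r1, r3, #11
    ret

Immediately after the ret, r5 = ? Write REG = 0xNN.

REG = 0xce

prologue: push r1 -> mem[0x7d]=0x25, sp=0x7d
prologue: push r3 -> mem[0x7c]=0xd1, sp=0x7c
prologue: push r6 -> mem[0x7b]=0x39, sp=0x7b
body[0] add  r0, r5, r6 -> r0=0x0c
body[1] sub  r5, r5, #5 -> r5=0xce
body[2] add  r3, r2, r7 -> r3=0x70
body[3] mov  r2, r7 -> r2=0x90
body[4] add  r6, r6, r6 -> r6=0x72
body[5] add  r1, r3, #11 -> r1=0x7b
epilogue: pop r6=0x39, sp=0x7c
epilogue: pop r3=0xd1, sp=0x7d
epilogue: pop r1=0x25, sp=0x7e
r5 is caller-saved -> body value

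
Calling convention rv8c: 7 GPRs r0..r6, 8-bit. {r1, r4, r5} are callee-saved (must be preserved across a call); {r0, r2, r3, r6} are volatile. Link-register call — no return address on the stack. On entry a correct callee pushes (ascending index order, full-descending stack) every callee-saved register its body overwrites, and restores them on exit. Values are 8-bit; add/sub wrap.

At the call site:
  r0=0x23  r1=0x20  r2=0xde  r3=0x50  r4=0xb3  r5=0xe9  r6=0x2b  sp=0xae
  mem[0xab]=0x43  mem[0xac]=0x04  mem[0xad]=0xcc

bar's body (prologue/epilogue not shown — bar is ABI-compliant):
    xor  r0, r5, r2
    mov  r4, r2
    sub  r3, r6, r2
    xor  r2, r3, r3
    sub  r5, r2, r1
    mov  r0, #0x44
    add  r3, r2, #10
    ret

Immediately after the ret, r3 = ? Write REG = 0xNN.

prologue: push r4 → mem[0xad]=0xb3, sp=0xad
prologue: push r5 → mem[0xac]=0xe9, sp=0xac
body[0] xor  r0, r5, r2 → r0=0x37
body[1] mov  r4, r2 → r4=0xde
body[2] sub  r3, r6, r2 → r3=0x4d
body[3] xor  r2, r3, r3 → r2=0x00
body[4] sub  r5, r2, r1 → r5=0xe0
body[5] mov  r0, #0x44 → r0=0x44
body[6] add  r3, r2, #10 → r3=0x0a
epilogue: pop r5=0xe9, sp=0xad
epilogue: pop r4=0xb3, sp=0xae
r3 is caller-saved → body value

REG = 0x0a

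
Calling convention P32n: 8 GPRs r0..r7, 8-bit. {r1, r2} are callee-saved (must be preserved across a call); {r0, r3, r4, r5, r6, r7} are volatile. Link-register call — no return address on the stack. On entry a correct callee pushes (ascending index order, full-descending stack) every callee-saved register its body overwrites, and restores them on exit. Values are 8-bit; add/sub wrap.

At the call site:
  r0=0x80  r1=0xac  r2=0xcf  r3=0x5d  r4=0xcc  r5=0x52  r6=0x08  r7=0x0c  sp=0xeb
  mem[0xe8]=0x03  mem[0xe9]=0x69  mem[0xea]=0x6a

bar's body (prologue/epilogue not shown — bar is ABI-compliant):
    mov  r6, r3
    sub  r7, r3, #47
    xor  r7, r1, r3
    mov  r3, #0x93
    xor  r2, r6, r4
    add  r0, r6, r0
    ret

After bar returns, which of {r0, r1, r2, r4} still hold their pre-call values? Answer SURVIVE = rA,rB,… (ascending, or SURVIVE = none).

SURVIVE = r1,r2,r4

prologue: push r2 → mem[0xea]=0xcf, sp=0xea
body[0] mov  r6, r3 → r6=0x5d
body[1] sub  r7, r3, #47 → r7=0x2e
body[2] xor  r7, r1, r3 → r7=0xf1
body[3] mov  r3, #0x93 → r3=0x93
body[4] xor  r2, r6, r4 → r2=0x91
body[5] add  r0, r6, r0 → r0=0xdd
epilogue: pop r2=0xcf, sp=0xeb
r0: caller-saved, written=True
r1: callee-saved, written=False
r2: callee-saved, written=True
r4: caller-saved, written=False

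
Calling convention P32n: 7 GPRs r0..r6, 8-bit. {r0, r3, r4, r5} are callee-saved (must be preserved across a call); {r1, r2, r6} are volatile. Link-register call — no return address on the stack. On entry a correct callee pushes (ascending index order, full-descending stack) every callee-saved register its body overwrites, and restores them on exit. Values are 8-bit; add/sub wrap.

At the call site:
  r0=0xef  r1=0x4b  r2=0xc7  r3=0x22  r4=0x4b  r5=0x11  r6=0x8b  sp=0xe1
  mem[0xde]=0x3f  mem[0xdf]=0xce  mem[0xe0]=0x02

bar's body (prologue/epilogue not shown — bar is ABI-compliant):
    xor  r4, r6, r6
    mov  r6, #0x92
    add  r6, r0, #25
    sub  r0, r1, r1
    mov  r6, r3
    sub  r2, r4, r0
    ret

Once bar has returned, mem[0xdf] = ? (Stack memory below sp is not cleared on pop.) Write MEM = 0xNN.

MEM = 0x4b

prologue: push r0 -> mem[0xe0]=0xef, sp=0xe0
prologue: push r4 -> mem[0xdf]=0x4b, sp=0xdf
body[0] xor  r4, r6, r6 -> r4=0x00
body[1] mov  r6, #0x92 -> r6=0x92
body[2] add  r6, r0, #25 -> r6=0x08
body[3] sub  r0, r1, r1 -> r0=0x00
body[4] mov  r6, r3 -> r6=0x22
body[5] sub  r2, r4, r0 -> r2=0x00
epilogue: pop r4=0x4b, sp=0xe0
epilogue: pop r0=0xef, sp=0xe1
prologue pushed ['r0', 'r4'] at ['0xe0', '0xdf']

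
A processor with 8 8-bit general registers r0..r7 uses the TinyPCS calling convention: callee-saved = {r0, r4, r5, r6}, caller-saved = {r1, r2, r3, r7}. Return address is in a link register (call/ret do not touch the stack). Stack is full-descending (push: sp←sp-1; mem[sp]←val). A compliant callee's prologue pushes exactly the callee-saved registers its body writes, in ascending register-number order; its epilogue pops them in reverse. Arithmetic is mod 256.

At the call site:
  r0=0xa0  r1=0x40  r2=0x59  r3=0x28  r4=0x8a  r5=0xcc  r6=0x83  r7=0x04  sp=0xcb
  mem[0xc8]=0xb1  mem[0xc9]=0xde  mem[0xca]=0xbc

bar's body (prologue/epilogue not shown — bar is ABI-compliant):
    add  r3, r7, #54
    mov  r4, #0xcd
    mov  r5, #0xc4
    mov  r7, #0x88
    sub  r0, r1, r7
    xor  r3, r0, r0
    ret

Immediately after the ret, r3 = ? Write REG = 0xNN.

REG = 0x00

prologue: push r0 → mem[0xca]=0xa0, sp=0xca
prologue: push r4 → mem[0xc9]=0x8a, sp=0xc9
prologue: push r5 → mem[0xc8]=0xcc, sp=0xc8
body[0] add  r3, r7, #54 → r3=0x3a
body[1] mov  r4, #0xcd → r4=0xcd
body[2] mov  r5, #0xc4 → r5=0xc4
body[3] mov  r7, #0x88 → r7=0x88
body[4] sub  r0, r1, r7 → r0=0xb8
body[5] xor  r3, r0, r0 → r3=0x00
epilogue: pop r5=0xcc, sp=0xc9
epilogue: pop r4=0x8a, sp=0xca
epilogue: pop r0=0xa0, sp=0xcb
r3 is caller-saved → body value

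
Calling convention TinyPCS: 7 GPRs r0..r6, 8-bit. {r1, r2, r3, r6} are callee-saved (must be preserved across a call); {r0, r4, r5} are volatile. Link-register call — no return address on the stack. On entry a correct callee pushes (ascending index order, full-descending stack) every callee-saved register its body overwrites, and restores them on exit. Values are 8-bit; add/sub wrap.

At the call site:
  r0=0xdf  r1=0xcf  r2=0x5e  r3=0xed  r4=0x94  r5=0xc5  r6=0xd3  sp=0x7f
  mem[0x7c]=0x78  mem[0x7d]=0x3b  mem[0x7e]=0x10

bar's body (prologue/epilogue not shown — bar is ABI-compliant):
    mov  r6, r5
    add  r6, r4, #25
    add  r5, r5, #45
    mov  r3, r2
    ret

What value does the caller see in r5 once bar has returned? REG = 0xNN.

prologue: push r3 → mem[0x7e]=0xed, sp=0x7e
prologue: push r6 → mem[0x7d]=0xd3, sp=0x7d
body[0] mov  r6, r5 → r6=0xc5
body[1] add  r6, r4, #25 → r6=0xad
body[2] add  r5, r5, #45 → r5=0xf2
body[3] mov  r3, r2 → r3=0x5e
epilogue: pop r6=0xd3, sp=0x7e
epilogue: pop r3=0xed, sp=0x7f
r5 is caller-saved → body value

REG = 0xf2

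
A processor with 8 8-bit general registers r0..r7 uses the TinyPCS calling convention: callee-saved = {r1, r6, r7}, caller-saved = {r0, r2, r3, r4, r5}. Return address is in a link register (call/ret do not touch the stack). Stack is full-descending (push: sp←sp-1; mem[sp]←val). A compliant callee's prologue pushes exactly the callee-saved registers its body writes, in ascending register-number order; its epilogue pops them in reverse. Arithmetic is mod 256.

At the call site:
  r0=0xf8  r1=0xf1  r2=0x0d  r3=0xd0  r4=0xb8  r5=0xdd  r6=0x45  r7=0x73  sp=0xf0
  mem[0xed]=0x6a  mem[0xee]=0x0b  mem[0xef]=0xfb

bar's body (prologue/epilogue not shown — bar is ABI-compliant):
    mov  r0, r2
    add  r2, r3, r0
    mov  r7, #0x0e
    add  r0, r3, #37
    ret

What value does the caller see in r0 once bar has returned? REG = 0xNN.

prologue: push r7 -> mem[0xef]=0x73, sp=0xef
body[0] mov  r0, r2 -> r0=0x0d
body[1] add  r2, r3, r0 -> r2=0xdd
body[2] mov  r7, #0x0e -> r7=0x0e
body[3] add  r0, r3, #37 -> r0=0xf5
epilogue: pop r7=0x73, sp=0xf0
r0 is caller-saved -> body value

REG = 0xf5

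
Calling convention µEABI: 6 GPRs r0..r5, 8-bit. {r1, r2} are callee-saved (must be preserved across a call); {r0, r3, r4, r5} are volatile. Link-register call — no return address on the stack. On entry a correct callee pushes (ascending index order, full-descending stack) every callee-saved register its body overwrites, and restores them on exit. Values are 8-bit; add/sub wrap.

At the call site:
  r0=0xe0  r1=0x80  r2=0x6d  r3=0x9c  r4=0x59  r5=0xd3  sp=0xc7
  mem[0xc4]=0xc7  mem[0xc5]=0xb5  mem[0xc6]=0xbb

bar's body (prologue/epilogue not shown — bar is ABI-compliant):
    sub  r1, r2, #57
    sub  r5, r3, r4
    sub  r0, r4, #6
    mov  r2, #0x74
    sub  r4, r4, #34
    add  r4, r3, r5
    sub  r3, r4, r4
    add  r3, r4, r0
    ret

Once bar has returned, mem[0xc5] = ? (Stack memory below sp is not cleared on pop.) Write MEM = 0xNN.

MEM = 0x6d

prologue: push r1 -> mem[0xc6]=0x80, sp=0xc6
prologue: push r2 -> mem[0xc5]=0x6d, sp=0xc5
body[0] sub  r1, r2, #57 -> r1=0x34
body[1] sub  r5, r3, r4 -> r5=0x43
body[2] sub  r0, r4, #6 -> r0=0x53
body[3] mov  r2, #0x74 -> r2=0x74
body[4] sub  r4, r4, #34 -> r4=0x37
body[5] add  r4, r3, r5 -> r4=0xdf
body[6] sub  r3, r4, r4 -> r3=0x00
body[7] add  r3, r4, r0 -> r3=0x32
epilogue: pop r2=0x6d, sp=0xc6
epilogue: pop r1=0x80, sp=0xc7
prologue pushed ['r1', 'r2'] at ['0xc6', '0xc5']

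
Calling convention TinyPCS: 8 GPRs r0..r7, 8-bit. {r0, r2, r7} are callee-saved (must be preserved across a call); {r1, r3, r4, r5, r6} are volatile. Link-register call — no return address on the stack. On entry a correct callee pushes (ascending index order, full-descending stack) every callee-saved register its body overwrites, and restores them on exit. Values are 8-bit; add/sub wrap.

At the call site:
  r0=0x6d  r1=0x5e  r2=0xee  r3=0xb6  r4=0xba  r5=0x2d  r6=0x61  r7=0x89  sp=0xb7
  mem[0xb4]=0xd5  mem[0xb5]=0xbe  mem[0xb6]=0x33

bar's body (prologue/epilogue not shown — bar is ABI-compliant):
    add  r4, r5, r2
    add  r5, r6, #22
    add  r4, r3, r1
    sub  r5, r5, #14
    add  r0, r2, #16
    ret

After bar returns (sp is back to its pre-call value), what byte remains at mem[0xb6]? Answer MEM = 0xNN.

prologue: push r0 → mem[0xb6]=0x6d, sp=0xb6
body[0] add  r4, r5, r2 → r4=0x1b
body[1] add  r5, r6, #22 → r5=0x77
body[2] add  r4, r3, r1 → r4=0x14
body[3] sub  r5, r5, #14 → r5=0x69
body[4] add  r0, r2, #16 → r0=0xfe
epilogue: pop r0=0x6d, sp=0xb7
prologue pushed ['r0'] at ['0xb6']

MEM = 0x6d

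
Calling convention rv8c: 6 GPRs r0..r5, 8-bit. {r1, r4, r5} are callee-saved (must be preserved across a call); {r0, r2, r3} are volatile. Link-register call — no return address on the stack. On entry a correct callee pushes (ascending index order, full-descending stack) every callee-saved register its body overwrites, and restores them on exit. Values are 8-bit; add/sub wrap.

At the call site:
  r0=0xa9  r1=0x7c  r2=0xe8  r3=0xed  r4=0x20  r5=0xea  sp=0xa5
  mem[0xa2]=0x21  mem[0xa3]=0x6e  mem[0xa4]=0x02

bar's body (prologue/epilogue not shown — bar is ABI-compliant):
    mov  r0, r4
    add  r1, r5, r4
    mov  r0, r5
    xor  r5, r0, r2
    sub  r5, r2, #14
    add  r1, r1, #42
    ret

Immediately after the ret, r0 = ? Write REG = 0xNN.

REG = 0xea

prologue: push r1 → mem[0xa4]=0x7c, sp=0xa4
prologue: push r5 → mem[0xa3]=0xea, sp=0xa3
body[0] mov  r0, r4 → r0=0x20
body[1] add  r1, r5, r4 → r1=0x0a
body[2] mov  r0, r5 → r0=0xea
body[3] xor  r5, r0, r2 → r5=0x02
body[4] sub  r5, r2, #14 → r5=0xda
body[5] add  r1, r1, #42 → r1=0x34
epilogue: pop r5=0xea, sp=0xa4
epilogue: pop r1=0x7c, sp=0xa5
r0 is caller-saved → body value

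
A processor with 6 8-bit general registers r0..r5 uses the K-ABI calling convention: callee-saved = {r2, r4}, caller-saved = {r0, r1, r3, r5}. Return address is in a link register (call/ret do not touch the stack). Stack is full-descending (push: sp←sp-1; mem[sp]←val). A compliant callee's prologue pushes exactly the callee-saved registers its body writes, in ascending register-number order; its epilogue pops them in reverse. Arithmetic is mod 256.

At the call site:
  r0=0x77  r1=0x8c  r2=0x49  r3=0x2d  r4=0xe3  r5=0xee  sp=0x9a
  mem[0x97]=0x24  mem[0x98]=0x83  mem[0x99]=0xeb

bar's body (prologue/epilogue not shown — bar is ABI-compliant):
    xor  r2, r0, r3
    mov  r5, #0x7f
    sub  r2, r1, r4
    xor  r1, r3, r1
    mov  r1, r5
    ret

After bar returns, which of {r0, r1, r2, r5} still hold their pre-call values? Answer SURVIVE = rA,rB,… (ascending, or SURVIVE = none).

SURVIVE = r0,r2

prologue: push r2 -> mem[0x99]=0x49, sp=0x99
body[0] xor  r2, r0, r3 -> r2=0x5a
body[1] mov  r5, #0x7f -> r5=0x7f
body[2] sub  r2, r1, r4 -> r2=0xa9
body[3] xor  r1, r3, r1 -> r1=0xa1
body[4] mov  r1, r5 -> r1=0x7f
epilogue: pop r2=0x49, sp=0x9a
r0: caller-saved, written=False
r1: caller-saved, written=True
r2: callee-saved, written=True
r5: caller-saved, written=True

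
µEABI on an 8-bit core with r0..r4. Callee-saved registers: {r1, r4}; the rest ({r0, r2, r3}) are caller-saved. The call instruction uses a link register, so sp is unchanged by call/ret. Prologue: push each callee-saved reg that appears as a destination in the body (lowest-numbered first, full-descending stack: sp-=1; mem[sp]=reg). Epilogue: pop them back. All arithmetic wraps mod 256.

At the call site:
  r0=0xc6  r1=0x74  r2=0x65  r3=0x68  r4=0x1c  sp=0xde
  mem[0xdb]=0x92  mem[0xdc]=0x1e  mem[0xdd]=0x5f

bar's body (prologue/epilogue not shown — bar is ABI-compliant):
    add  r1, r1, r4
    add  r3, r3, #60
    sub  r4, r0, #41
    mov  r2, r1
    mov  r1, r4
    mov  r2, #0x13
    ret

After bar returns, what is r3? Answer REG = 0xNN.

prologue: push r1 -> mem[0xdd]=0x74, sp=0xdd
prologue: push r4 -> mem[0xdc]=0x1c, sp=0xdc
body[0] add  r1, r1, r4 -> r1=0x90
body[1] add  r3, r3, #60 -> r3=0xa4
body[2] sub  r4, r0, #41 -> r4=0x9d
body[3] mov  r2, r1 -> r2=0x90
body[4] mov  r1, r4 -> r1=0x9d
body[5] mov  r2, #0x13 -> r2=0x13
epilogue: pop r4=0x1c, sp=0xdd
epilogue: pop r1=0x74, sp=0xde
r3 is caller-saved -> body value

REG = 0xa4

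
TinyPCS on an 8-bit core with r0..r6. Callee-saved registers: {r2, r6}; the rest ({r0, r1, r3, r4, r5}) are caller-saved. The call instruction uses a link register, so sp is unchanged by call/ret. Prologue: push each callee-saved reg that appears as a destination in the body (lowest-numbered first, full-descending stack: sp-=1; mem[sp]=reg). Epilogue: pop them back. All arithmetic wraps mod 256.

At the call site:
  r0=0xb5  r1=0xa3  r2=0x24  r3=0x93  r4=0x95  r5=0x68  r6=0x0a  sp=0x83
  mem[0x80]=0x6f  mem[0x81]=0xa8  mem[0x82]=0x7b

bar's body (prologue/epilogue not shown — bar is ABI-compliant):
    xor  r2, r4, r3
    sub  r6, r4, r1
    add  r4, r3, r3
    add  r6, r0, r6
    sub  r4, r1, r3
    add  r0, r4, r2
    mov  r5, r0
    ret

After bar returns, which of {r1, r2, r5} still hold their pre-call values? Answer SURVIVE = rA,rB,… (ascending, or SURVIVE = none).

prologue: push r2 → mem[0x82]=0x24, sp=0x82
prologue: push r6 → mem[0x81]=0x0a, sp=0x81
body[0] xor  r2, r4, r3 → r2=0x06
body[1] sub  r6, r4, r1 → r6=0xf2
body[2] add  r4, r3, r3 → r4=0x26
body[3] add  r6, r0, r6 → r6=0xa7
body[4] sub  r4, r1, r3 → r4=0x10
body[5] add  r0, r4, r2 → r0=0x16
body[6] mov  r5, r0 → r5=0x16
epilogue: pop r6=0x0a, sp=0x82
epilogue: pop r2=0x24, sp=0x83
r1: caller-saved, written=False
r2: callee-saved, written=True
r5: caller-saved, written=True

SURVIVE = r1,r2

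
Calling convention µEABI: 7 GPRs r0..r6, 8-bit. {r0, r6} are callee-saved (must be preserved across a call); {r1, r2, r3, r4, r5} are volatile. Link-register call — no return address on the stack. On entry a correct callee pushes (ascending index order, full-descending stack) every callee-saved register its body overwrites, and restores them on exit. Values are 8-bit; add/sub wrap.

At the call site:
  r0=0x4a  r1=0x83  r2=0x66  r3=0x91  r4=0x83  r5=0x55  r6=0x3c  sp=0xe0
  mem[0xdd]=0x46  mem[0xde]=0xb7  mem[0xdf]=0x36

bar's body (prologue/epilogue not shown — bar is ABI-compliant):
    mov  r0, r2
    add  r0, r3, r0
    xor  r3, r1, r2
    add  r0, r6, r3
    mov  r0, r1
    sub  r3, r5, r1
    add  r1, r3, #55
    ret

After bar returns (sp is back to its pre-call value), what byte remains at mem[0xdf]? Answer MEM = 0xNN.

prologue: push r0 → mem[0xdf]=0x4a, sp=0xdf
body[0] mov  r0, r2 → r0=0x66
body[1] add  r0, r3, r0 → r0=0xf7
body[2] xor  r3, r1, r2 → r3=0xe5
body[3] add  r0, r6, r3 → r0=0x21
body[4] mov  r0, r1 → r0=0x83
body[5] sub  r3, r5, r1 → r3=0xd2
body[6] add  r1, r3, #55 → r1=0x09
epilogue: pop r0=0x4a, sp=0xe0
prologue pushed ['r0'] at ['0xdf']

MEM = 0x4a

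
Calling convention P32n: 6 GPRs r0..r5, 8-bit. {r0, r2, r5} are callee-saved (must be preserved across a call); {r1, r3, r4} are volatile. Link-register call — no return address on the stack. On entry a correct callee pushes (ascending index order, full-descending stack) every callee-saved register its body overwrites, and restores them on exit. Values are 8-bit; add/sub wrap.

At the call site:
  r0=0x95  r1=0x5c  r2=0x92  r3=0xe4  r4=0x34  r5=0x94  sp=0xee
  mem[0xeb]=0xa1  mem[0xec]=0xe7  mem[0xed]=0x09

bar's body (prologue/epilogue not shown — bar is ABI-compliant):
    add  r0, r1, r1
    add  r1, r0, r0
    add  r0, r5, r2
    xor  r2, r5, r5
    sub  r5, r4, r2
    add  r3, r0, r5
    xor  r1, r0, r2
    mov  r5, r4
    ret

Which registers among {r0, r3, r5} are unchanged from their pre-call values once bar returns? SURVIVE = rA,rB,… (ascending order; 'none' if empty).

prologue: push r0 → mem[0xed]=0x95, sp=0xed
prologue: push r2 → mem[0xec]=0x92, sp=0xec
prologue: push r5 → mem[0xeb]=0x94, sp=0xeb
body[0] add  r0, r1, r1 → r0=0xb8
body[1] add  r1, r0, r0 → r1=0x70
body[2] add  r0, r5, r2 → r0=0x26
body[3] xor  r2, r5, r5 → r2=0x00
body[4] sub  r5, r4, r2 → r5=0x34
body[5] add  r3, r0, r5 → r3=0x5a
body[6] xor  r1, r0, r2 → r1=0x26
body[7] mov  r5, r4 → r5=0x34
epilogue: pop r5=0x94, sp=0xec
epilogue: pop r2=0x92, sp=0xed
epilogue: pop r0=0x95, sp=0xee
r0: callee-saved, written=True
r3: caller-saved, written=True
r5: callee-saved, written=True

SURVIVE = r0,r5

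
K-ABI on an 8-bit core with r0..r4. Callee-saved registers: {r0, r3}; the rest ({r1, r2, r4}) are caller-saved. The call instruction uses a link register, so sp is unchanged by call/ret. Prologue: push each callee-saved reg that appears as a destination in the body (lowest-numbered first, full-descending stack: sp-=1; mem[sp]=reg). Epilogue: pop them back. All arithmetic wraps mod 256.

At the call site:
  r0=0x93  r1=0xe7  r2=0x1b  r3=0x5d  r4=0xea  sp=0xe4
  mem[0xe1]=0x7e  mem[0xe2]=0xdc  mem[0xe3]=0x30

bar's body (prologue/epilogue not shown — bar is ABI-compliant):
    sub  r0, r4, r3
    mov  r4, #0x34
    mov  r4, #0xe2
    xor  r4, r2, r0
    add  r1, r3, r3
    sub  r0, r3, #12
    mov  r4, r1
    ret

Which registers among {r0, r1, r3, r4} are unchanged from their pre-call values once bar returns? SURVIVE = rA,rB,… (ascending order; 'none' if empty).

prologue: push r0 -> mem[0xe3]=0x93, sp=0xe3
body[0] sub  r0, r4, r3 -> r0=0x8d
body[1] mov  r4, #0x34 -> r4=0x34
body[2] mov  r4, #0xe2 -> r4=0xe2
body[3] xor  r4, r2, r0 -> r4=0x96
body[4] add  r1, r3, r3 -> r1=0xba
body[5] sub  r0, r3, #12 -> r0=0x51
body[6] mov  r4, r1 -> r4=0xba
epilogue: pop r0=0x93, sp=0xe4
r0: callee-saved, written=True
r1: caller-saved, written=True
r3: callee-saved, written=False
r4: caller-saved, written=True

SURVIVE = r0,r3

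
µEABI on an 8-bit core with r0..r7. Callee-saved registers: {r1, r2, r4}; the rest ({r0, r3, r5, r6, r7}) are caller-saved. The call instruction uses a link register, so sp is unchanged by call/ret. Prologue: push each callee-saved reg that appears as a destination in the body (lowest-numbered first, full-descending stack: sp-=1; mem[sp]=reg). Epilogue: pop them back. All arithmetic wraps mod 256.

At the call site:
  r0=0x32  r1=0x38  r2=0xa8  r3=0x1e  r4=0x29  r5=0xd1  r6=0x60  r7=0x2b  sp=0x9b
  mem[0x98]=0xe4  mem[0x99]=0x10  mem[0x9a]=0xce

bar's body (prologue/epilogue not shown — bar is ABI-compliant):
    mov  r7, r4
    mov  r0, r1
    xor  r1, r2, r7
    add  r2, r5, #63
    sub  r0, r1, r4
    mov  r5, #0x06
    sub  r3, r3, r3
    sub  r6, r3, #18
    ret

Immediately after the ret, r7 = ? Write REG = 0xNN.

REG = 0x29

prologue: push r1 → mem[0x9a]=0x38, sp=0x9a
prologue: push r2 → mem[0x99]=0xa8, sp=0x99
body[0] mov  r7, r4 → r7=0x29
body[1] mov  r0, r1 → r0=0x38
body[2] xor  r1, r2, r7 → r1=0x81
body[3] add  r2, r5, #63 → r2=0x10
body[4] sub  r0, r1, r4 → r0=0x58
body[5] mov  r5, #0x06 → r5=0x06
body[6] sub  r3, r3, r3 → r3=0x00
body[7] sub  r6, r3, #18 → r6=0xee
epilogue: pop r2=0xa8, sp=0x9a
epilogue: pop r1=0x38, sp=0x9b
r7 is caller-saved → body value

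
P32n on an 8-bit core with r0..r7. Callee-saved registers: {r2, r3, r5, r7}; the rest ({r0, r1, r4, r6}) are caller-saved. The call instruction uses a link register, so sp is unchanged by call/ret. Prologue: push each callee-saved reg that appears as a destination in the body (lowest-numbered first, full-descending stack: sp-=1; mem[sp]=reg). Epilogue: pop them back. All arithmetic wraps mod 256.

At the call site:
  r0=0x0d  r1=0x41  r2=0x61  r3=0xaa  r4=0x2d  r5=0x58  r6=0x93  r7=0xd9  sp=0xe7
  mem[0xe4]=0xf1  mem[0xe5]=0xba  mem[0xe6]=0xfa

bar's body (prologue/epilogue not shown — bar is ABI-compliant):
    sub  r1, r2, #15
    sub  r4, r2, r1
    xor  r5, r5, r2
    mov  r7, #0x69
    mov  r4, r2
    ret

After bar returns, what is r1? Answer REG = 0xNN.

REG = 0x52

prologue: push r5 -> mem[0xe6]=0x58, sp=0xe6
prologue: push r7 -> mem[0xe5]=0xd9, sp=0xe5
body[0] sub  r1, r2, #15 -> r1=0x52
body[1] sub  r4, r2, r1 -> r4=0x0f
body[2] xor  r5, r5, r2 -> r5=0x39
body[3] mov  r7, #0x69 -> r7=0x69
body[4] mov  r4, r2 -> r4=0x61
epilogue: pop r7=0xd9, sp=0xe6
epilogue: pop r5=0x58, sp=0xe7
r1 is caller-saved -> body value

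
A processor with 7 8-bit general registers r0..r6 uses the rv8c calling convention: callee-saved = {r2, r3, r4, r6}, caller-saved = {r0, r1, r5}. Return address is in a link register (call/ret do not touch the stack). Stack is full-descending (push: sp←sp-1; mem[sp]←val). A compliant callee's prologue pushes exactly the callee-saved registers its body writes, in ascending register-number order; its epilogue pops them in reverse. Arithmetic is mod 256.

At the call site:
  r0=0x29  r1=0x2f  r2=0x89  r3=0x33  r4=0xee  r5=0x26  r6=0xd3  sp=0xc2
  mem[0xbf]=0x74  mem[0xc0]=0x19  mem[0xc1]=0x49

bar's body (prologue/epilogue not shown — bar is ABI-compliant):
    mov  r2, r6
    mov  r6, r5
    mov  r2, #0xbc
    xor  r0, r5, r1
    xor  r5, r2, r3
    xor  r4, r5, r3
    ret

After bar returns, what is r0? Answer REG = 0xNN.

REG = 0x09

prologue: push r2 → mem[0xc1]=0x89, sp=0xc1
prologue: push r4 → mem[0xc0]=0xee, sp=0xc0
prologue: push r6 → mem[0xbf]=0xd3, sp=0xbf
body[0] mov  r2, r6 → r2=0xd3
body[1] mov  r6, r5 → r6=0x26
body[2] mov  r2, #0xbc → r2=0xbc
body[3] xor  r0, r5, r1 → r0=0x09
body[4] xor  r5, r2, r3 → r5=0x8f
body[5] xor  r4, r5, r3 → r4=0xbc
epilogue: pop r6=0xd3, sp=0xc0
epilogue: pop r4=0xee, sp=0xc1
epilogue: pop r2=0x89, sp=0xc2
r0 is caller-saved → body value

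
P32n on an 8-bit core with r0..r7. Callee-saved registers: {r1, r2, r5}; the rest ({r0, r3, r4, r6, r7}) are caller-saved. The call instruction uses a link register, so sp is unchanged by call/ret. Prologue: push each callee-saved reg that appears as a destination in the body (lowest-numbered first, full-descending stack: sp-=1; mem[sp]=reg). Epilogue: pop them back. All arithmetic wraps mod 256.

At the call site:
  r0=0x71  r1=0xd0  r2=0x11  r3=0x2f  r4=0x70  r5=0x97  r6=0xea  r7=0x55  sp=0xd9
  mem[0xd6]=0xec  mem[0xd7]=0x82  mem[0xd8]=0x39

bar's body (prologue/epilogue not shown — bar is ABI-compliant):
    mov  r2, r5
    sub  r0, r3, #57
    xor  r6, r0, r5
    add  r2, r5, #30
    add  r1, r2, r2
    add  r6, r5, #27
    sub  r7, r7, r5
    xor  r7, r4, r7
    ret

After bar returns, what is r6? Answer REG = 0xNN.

prologue: push r1 → mem[0xd8]=0xd0, sp=0xd8
prologue: push r2 → mem[0xd7]=0x11, sp=0xd7
body[0] mov  r2, r5 → r2=0x97
body[1] sub  r0, r3, #57 → r0=0xf6
body[2] xor  r6, r0, r5 → r6=0x61
body[3] add  r2, r5, #30 → r2=0xb5
body[4] add  r1, r2, r2 → r1=0x6a
body[5] add  r6, r5, #27 → r6=0xb2
body[6] sub  r7, r7, r5 → r7=0xbe
body[7] xor  r7, r4, r7 → r7=0xce
epilogue: pop r2=0x11, sp=0xd8
epilogue: pop r1=0xd0, sp=0xd9
r6 is caller-saved → body value

REG = 0xb2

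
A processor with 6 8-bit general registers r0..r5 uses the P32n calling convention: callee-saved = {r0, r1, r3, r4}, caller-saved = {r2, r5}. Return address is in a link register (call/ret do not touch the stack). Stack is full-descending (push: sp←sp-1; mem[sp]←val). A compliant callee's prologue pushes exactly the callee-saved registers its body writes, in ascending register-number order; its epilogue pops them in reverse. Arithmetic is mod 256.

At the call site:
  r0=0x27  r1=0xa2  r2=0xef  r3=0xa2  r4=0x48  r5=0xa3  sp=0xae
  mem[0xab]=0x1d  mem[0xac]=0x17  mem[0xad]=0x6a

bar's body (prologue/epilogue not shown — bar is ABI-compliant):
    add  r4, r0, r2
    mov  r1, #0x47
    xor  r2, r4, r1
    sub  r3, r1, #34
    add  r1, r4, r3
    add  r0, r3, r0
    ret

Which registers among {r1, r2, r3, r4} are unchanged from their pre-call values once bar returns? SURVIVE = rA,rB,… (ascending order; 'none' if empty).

prologue: push r0 -> mem[0xad]=0x27, sp=0xad
prologue: push r1 -> mem[0xac]=0xa2, sp=0xac
prologue: push r3 -> mem[0xab]=0xa2, sp=0xab
prologue: push r4 -> mem[0xaa]=0x48, sp=0xaa
body[0] add  r4, r0, r2 -> r4=0x16
body[1] mov  r1, #0x47 -> r1=0x47
body[2] xor  r2, r4, r1 -> r2=0x51
body[3] sub  r3, r1, #34 -> r3=0x25
body[4] add  r1, r4, r3 -> r1=0x3b
body[5] add  r0, r3, r0 -> r0=0x4c
epilogue: pop r4=0x48, sp=0xab
epilogue: pop r3=0xa2, sp=0xac
epilogue: pop r1=0xa2, sp=0xad
epilogue: pop r0=0x27, sp=0xae
r1: callee-saved, written=True
r2: caller-saved, written=True
r3: callee-saved, written=True
r4: callee-saved, written=True

SURVIVE = r1,r3,r4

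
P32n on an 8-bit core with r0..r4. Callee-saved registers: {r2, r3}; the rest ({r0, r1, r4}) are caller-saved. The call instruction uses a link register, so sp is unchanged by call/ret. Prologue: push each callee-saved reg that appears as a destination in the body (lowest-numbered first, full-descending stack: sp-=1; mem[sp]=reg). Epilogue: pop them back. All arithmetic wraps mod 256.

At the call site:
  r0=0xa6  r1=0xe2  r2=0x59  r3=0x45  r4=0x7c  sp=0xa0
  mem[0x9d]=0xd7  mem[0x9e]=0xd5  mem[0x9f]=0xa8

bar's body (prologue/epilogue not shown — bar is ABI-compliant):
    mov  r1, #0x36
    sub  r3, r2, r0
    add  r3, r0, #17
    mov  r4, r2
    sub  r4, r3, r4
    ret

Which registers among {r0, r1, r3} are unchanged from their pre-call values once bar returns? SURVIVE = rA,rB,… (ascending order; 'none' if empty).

SURVIVE = r0,r3

prologue: push r3 → mem[0x9f]=0x45, sp=0x9f
body[0] mov  r1, #0x36 → r1=0x36
body[1] sub  r3, r2, r0 → r3=0xb3
body[2] add  r3, r0, #17 → r3=0xb7
body[3] mov  r4, r2 → r4=0x59
body[4] sub  r4, r3, r4 → r4=0x5e
epilogue: pop r3=0x45, sp=0xa0
r0: caller-saved, written=False
r1: caller-saved, written=True
r3: callee-saved, written=True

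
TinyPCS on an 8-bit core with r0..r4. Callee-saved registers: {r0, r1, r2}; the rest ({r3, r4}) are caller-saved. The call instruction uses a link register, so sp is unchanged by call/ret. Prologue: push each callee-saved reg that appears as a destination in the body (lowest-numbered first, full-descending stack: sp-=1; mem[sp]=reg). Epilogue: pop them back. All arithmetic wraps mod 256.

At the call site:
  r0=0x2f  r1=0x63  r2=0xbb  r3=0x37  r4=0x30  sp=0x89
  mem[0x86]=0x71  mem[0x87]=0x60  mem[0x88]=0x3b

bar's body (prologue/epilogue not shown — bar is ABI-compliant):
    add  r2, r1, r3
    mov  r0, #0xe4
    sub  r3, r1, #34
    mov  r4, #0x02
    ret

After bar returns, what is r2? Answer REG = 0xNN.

prologue: push r0 → mem[0x88]=0x2f, sp=0x88
prologue: push r2 → mem[0x87]=0xbb, sp=0x87
body[0] add  r2, r1, r3 → r2=0x9a
body[1] mov  r0, #0xe4 → r0=0xe4
body[2] sub  r3, r1, #34 → r3=0x41
body[3] mov  r4, #0x02 → r4=0x02
epilogue: pop r2=0xbb, sp=0x88
epilogue: pop r0=0x2f, sp=0x89
r2 is callee-saved → restored

REG = 0xbb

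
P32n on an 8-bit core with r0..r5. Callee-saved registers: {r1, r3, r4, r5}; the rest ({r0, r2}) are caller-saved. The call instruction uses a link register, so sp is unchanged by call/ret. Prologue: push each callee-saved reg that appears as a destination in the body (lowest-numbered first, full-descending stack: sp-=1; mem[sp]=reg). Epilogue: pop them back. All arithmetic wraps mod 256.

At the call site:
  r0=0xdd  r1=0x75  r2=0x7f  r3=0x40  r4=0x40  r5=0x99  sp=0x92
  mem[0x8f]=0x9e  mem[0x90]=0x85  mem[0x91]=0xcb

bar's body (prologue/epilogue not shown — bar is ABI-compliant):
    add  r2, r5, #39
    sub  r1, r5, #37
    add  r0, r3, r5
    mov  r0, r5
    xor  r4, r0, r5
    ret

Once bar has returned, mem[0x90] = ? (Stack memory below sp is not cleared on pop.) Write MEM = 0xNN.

prologue: push r1 -> mem[0x91]=0x75, sp=0x91
prologue: push r4 -> mem[0x90]=0x40, sp=0x90
body[0] add  r2, r5, #39 -> r2=0xc0
body[1] sub  r1, r5, #37 -> r1=0x74
body[2] add  r0, r3, r5 -> r0=0xd9
body[3] mov  r0, r5 -> r0=0x99
body[4] xor  r4, r0, r5 -> r4=0x00
epilogue: pop r4=0x40, sp=0x91
epilogue: pop r1=0x75, sp=0x92
prologue pushed ['r1', 'r4'] at ['0x91', '0x90']

MEM = 0x40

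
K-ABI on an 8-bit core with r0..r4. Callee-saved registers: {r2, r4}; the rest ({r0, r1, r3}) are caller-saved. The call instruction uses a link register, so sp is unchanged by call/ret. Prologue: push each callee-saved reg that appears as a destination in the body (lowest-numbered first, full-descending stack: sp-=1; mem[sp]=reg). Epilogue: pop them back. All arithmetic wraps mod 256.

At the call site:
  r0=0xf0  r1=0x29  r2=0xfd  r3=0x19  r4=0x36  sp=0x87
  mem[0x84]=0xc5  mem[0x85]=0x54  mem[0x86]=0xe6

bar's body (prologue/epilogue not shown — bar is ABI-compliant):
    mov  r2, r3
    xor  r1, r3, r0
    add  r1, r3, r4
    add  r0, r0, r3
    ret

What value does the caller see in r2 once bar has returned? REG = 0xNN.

REG = 0xfd

prologue: push r2 → mem[0x86]=0xfd, sp=0x86
body[0] mov  r2, r3 → r2=0x19
body[1] xor  r1, r3, r0 → r1=0xe9
body[2] add  r1, r3, r4 → r1=0x4f
body[3] add  r0, r0, r3 → r0=0x09
epilogue: pop r2=0xfd, sp=0x87
r2 is callee-saved → restored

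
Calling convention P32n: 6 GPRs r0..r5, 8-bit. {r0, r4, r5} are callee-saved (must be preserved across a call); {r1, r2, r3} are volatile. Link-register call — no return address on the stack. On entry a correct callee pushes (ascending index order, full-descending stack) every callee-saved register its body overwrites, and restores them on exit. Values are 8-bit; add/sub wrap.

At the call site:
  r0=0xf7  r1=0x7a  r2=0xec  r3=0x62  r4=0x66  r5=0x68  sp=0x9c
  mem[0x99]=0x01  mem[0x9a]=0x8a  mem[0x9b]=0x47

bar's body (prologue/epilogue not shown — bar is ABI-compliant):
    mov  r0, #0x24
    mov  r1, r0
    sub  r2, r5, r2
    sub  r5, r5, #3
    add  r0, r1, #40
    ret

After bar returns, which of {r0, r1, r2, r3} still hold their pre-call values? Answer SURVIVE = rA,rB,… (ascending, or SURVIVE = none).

prologue: push r0 → mem[0x9b]=0xf7, sp=0x9b
prologue: push r5 → mem[0x9a]=0x68, sp=0x9a
body[0] mov  r0, #0x24 → r0=0x24
body[1] mov  r1, r0 → r1=0x24
body[2] sub  r2, r5, r2 → r2=0x7c
body[3] sub  r5, r5, #3 → r5=0x65
body[4] add  r0, r1, #40 → r0=0x4c
epilogue: pop r5=0x68, sp=0x9b
epilogue: pop r0=0xf7, sp=0x9c
r0: callee-saved, written=True
r1: caller-saved, written=True
r2: caller-saved, written=True
r3: caller-saved, written=False

SURVIVE = r0,r3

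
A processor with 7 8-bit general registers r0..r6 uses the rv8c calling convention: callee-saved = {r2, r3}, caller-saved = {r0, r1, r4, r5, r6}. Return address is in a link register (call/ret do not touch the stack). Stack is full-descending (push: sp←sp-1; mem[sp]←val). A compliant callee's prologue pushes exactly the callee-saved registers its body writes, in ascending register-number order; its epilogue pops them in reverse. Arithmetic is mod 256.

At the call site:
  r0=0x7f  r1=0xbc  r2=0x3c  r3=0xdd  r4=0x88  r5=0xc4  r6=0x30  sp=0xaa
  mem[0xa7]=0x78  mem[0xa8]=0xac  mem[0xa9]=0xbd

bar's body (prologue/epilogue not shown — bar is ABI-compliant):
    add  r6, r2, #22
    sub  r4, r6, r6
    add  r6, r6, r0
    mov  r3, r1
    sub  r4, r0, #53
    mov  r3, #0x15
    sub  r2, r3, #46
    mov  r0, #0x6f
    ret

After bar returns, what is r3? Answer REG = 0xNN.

prologue: push r2 → mem[0xa9]=0x3c, sp=0xa9
prologue: push r3 → mem[0xa8]=0xdd, sp=0xa8
body[0] add  r6, r2, #22 → r6=0x52
body[1] sub  r4, r6, r6 → r4=0x00
body[2] add  r6, r6, r0 → r6=0xd1
body[3] mov  r3, r1 → r3=0xbc
body[4] sub  r4, r0, #53 → r4=0x4a
body[5] mov  r3, #0x15 → r3=0x15
body[6] sub  r2, r3, #46 → r2=0xe7
body[7] mov  r0, #0x6f → r0=0x6f
epilogue: pop r3=0xdd, sp=0xa9
epilogue: pop r2=0x3c, sp=0xaa
r3 is callee-saved → restored

REG = 0xdd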